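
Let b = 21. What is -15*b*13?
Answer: -4095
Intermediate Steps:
-15*b*13 = -15*21*13 = -315*13 = -4095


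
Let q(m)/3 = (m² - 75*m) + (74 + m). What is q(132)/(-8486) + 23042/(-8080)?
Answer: -95727403/17141720 ≈ -5.5845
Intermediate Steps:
q(m) = 222 - 222*m + 3*m² (q(m) = 3*((m² - 75*m) + (74 + m)) = 3*(74 + m² - 74*m) = 222 - 222*m + 3*m²)
q(132)/(-8486) + 23042/(-8080) = (222 - 222*132 + 3*132²)/(-8486) + 23042/(-8080) = (222 - 29304 + 3*17424)*(-1/8486) + 23042*(-1/8080) = (222 - 29304 + 52272)*(-1/8486) - 11521/4040 = 23190*(-1/8486) - 11521/4040 = -11595/4243 - 11521/4040 = -95727403/17141720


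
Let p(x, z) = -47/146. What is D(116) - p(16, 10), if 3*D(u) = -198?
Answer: -9589/146 ≈ -65.678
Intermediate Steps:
p(x, z) = -47/146 (p(x, z) = -47*1/146 = -47/146)
D(u) = -66 (D(u) = (1/3)*(-198) = -66)
D(116) - p(16, 10) = -66 - 1*(-47/146) = -66 + 47/146 = -9589/146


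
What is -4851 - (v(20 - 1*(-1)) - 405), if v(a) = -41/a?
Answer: -93325/21 ≈ -4444.0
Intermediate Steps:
-4851 - (v(20 - 1*(-1)) - 405) = -4851 - (-41/(20 - 1*(-1)) - 405) = -4851 - (-41/(20 + 1) - 405) = -4851 - (-41/21 - 405) = -4851 - 1*(-8546/21) = -4851 + 8546/21 = -93325/21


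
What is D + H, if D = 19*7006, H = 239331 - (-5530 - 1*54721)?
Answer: 432696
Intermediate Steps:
H = 299582 (H = 239331 - (-5530 - 54721) = 239331 - 1*(-60251) = 239331 + 60251 = 299582)
D = 133114
D + H = 133114 + 299582 = 432696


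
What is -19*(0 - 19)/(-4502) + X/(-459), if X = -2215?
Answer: 9806231/2066418 ≈ 4.7455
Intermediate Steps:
-19*(0 - 19)/(-4502) + X/(-459) = -19*(0 - 19)/(-4502) - 2215/(-459) = -19*(-19)*(-1/4502) - 2215*(-1/459) = 361*(-1/4502) + 2215/459 = -361/4502 + 2215/459 = 9806231/2066418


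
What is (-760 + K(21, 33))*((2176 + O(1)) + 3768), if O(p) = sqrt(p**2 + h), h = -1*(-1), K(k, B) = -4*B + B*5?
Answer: -4321288 - 727*sqrt(2) ≈ -4.3223e+6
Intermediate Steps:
K(k, B) = B (K(k, B) = -4*B + 5*B = B)
h = 1
O(p) = sqrt(1 + p**2) (O(p) = sqrt(p**2 + 1) = sqrt(1 + p**2))
(-760 + K(21, 33))*((2176 + O(1)) + 3768) = (-760 + 33)*((2176 + sqrt(1 + 1**2)) + 3768) = -727*((2176 + sqrt(1 + 1)) + 3768) = -727*((2176 + sqrt(2)) + 3768) = -727*(5944 + sqrt(2)) = -4321288 - 727*sqrt(2)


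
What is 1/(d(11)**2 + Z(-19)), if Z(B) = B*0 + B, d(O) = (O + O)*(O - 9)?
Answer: 1/1917 ≈ 0.00052165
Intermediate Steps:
d(O) = 2*O*(-9 + O) (d(O) = (2*O)*(-9 + O) = 2*O*(-9 + O))
Z(B) = B (Z(B) = 0 + B = B)
1/(d(11)**2 + Z(-19)) = 1/((2*11*(-9 + 11))**2 - 19) = 1/((2*11*2)**2 - 19) = 1/(44**2 - 19) = 1/(1936 - 19) = 1/1917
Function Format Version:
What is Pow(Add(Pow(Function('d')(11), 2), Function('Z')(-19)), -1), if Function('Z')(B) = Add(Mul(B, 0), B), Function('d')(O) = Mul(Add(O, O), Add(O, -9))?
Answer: Rational(1, 1917) ≈ 0.00052165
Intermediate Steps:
Function('d')(O) = Mul(2, O, Add(-9, O)) (Function('d')(O) = Mul(Mul(2, O), Add(-9, O)) = Mul(2, O, Add(-9, O)))
Function('Z')(B) = B (Function('Z')(B) = Add(0, B) = B)
Pow(Add(Pow(Function('d')(11), 2), Function('Z')(-19)), -1) = Pow(Add(Pow(Mul(2, 11, Add(-9, 11)), 2), -19), -1) = Pow(Add(Pow(Mul(2, 11, 2), 2), -19), -1) = Pow(Add(Pow(44, 2), -19), -1) = Pow(Add(1936, -19), -1) = Pow(1917, -1) = Rational(1, 1917)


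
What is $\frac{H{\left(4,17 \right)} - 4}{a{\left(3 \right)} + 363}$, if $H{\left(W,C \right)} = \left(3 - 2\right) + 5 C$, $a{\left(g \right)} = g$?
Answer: $\frac{41}{183} \approx 0.22404$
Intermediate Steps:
$H{\left(W,C \right)} = 1 + 5 C$
$\frac{H{\left(4,17 \right)} - 4}{a{\left(3 \right)} + 363} = \frac{\left(1 + 5 \cdot 17\right) - 4}{3 + 363} = \frac{\left(1 + 85\right) - 4}{366} = \left(86 - 4\right) \frac{1}{366} = 82 \cdot \frac{1}{366} = \frac{41}{183}$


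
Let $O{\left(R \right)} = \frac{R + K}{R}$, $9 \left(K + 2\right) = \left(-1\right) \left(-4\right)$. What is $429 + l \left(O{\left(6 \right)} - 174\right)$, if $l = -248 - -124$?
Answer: $\frac{591655}{27} \approx 21913.0$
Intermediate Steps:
$K = - \frac{14}{9}$ ($K = -2 + \frac{\left(-1\right) \left(-4\right)}{9} = -2 + \frac{1}{9} \cdot 4 = -2 + \frac{4}{9} = - \frac{14}{9} \approx -1.5556$)
$l = -124$ ($l = -248 + 124 = -124$)
$O{\left(R \right)} = \frac{- \frac{14}{9} + R}{R}$ ($O{\left(R \right)} = \frac{R - \frac{14}{9}}{R} = \frac{- \frac{14}{9} + R}{R}$)
$429 + l \left(O{\left(6 \right)} - 174\right) = 429 - 124 \left(\frac{- \frac{14}{9} + 6}{6} - 174\right) = 429 - 124 \left(\frac{1}{6} \cdot \frac{40}{9} - 174\right) = 429 - 124 \left(\frac{20}{27} - 174\right) = 429 - - \frac{580072}{27} = 429 + \frac{580072}{27} = \frac{591655}{27}$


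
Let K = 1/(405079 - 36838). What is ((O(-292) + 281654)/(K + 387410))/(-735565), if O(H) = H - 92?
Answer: -158129994/160207456045753 ≈ -9.8703e-7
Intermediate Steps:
K = 1/368241 ≈ 2.7156e-6
O(H) = -92 + H
((O(-292) + 281654)/(K + 387410))/(-735565) = (((-92 - 292) + 281654)/(1/368241 + 387410))/(-735565) = ((-384 + 281654)/(142660245811/368241))*(-1/735565) = (281270*(368241/142660245811))*(-1/735565) = (103575146070/142660245811)*(-1/735565) = -158129994/160207456045753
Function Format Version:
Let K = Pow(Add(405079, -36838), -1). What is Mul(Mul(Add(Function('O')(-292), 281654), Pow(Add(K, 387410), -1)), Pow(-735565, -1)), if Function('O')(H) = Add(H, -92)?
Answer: Rational(-158129994, 160207456045753) ≈ -9.8703e-7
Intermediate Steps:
K = Rational(1, 368241) (K = Pow(368241, -1) = Rational(1, 368241) ≈ 2.7156e-6)
Function('O')(H) = Add(-92, H)
Mul(Mul(Add(Function('O')(-292), 281654), Pow(Add(K, 387410), -1)), Pow(-735565, -1)) = Mul(Mul(Add(Add(-92, -292), 281654), Pow(Add(Rational(1, 368241), 387410), -1)), Pow(-735565, -1)) = Mul(Mul(Add(-384, 281654), Pow(Rational(142660245811, 368241), -1)), Rational(-1, 735565)) = Mul(Mul(281270, Rational(368241, 142660245811)), Rational(-1, 735565)) = Mul(Rational(103575146070, 142660245811), Rational(-1, 735565)) = Rational(-158129994, 160207456045753)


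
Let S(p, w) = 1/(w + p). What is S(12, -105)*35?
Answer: -35/93 ≈ -0.37634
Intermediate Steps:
S(p, w) = 1/(p + w)
S(12, -105)*35 = 35/(12 - 105) = 35/(-93) = -1/93*35 = -35/93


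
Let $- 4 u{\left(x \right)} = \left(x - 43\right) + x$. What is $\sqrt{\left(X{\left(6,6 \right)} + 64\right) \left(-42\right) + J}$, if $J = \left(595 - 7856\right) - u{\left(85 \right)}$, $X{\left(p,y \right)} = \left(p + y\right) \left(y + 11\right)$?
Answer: $\frac{7 i \sqrt{1509}}{2} \approx 135.96 i$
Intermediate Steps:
$u{\left(x \right)} = \frac{43}{4} - \frac{x}{2}$ ($u{\left(x \right)} = - \frac{\left(x - 43\right) + x}{4} = - \frac{\left(-43 + x\right) + x}{4} = - \frac{-43 + 2 x}{4} = \frac{43}{4} - \frac{x}{2}$)
$X{\left(p,y \right)} = \left(11 + y\right) \left(p + y\right)$ ($X{\left(p,y \right)} = \left(p + y\right) \left(11 + y\right) = \left(11 + y\right) \left(p + y\right)$)
$J = - \frac{28917}{4}$ ($J = \left(595 - 7856\right) - \left(\frac{43}{4} - \frac{85}{2}\right) = -7261 - \left(\frac{43}{4} - \frac{85}{2}\right) = -7261 - - \frac{127}{4} = -7261 + \frac{127}{4} = - \frac{28917}{4} \approx -7229.3$)
$\sqrt{\left(X{\left(6,6 \right)} + 64\right) \left(-42\right) + J} = \sqrt{\left(\left(6^{2} + 11 \cdot 6 + 11 \cdot 6 + 6 \cdot 6\right) + 64\right) \left(-42\right) - \frac{28917}{4}} = \sqrt{\left(\left(36 + 66 + 66 + 36\right) + 64\right) \left(-42\right) - \frac{28917}{4}} = \sqrt{\left(204 + 64\right) \left(-42\right) - \frac{28917}{4}} = \sqrt{268 \left(-42\right) - \frac{28917}{4}} = \sqrt{-11256 - \frac{28917}{4}} = \sqrt{- \frac{73941}{4}} = \frac{7 i \sqrt{1509}}{2}$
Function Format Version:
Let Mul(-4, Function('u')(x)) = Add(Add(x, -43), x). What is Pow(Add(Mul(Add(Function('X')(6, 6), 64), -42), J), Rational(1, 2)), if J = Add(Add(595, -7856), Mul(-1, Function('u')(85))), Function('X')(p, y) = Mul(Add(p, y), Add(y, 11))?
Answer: Mul(Rational(7, 2), I, Pow(1509, Rational(1, 2))) ≈ Mul(135.96, I)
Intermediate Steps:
Function('u')(x) = Add(Rational(43, 4), Mul(Rational(-1, 2), x)) (Function('u')(x) = Mul(Rational(-1, 4), Add(Add(x, -43), x)) = Mul(Rational(-1, 4), Add(Add(-43, x), x)) = Mul(Rational(-1, 4), Add(-43, Mul(2, x))) = Add(Rational(43, 4), Mul(Rational(-1, 2), x)))
Function('X')(p, y) = Mul(Add(11, y), Add(p, y)) (Function('X')(p, y) = Mul(Add(p, y), Add(11, y)) = Mul(Add(11, y), Add(p, y)))
J = Rational(-28917, 4) (J = Add(Add(595, -7856), Mul(-1, Add(Rational(43, 4), Mul(Rational(-1, 2), 85)))) = Add(-7261, Mul(-1, Add(Rational(43, 4), Rational(-85, 2)))) = Add(-7261, Mul(-1, Rational(-127, 4))) = Add(-7261, Rational(127, 4)) = Rational(-28917, 4) ≈ -7229.3)
Pow(Add(Mul(Add(Function('X')(6, 6), 64), -42), J), Rational(1, 2)) = Pow(Add(Mul(Add(Add(Pow(6, 2), Mul(11, 6), Mul(11, 6), Mul(6, 6)), 64), -42), Rational(-28917, 4)), Rational(1, 2)) = Pow(Add(Mul(Add(Add(36, 66, 66, 36), 64), -42), Rational(-28917, 4)), Rational(1, 2)) = Pow(Add(Mul(Add(204, 64), -42), Rational(-28917, 4)), Rational(1, 2)) = Pow(Add(Mul(268, -42), Rational(-28917, 4)), Rational(1, 2)) = Pow(Add(-11256, Rational(-28917, 4)), Rational(1, 2)) = Pow(Rational(-73941, 4), Rational(1, 2)) = Mul(Rational(7, 2), I, Pow(1509, Rational(1, 2)))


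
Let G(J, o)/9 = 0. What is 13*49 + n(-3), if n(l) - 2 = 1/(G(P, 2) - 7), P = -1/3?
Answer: 4472/7 ≈ 638.86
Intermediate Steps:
P = -1/3 (P = -1*1/3 = -1/3 ≈ -0.33333)
G(J, o) = 0 (G(J, o) = 9*0 = 0)
n(l) = 13/7 (n(l) = 2 + 1/(0 - 7) = 2 + 1/(-7) = 2 - 1/7 = 13/7)
13*49 + n(-3) = 13*49 + 13/7 = 637 + 13/7 = 4472/7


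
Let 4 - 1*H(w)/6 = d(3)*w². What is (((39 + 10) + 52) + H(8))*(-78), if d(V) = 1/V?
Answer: 234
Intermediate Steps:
H(w) = 24 - 2*w² (H(w) = 24 - 6*w²/3 = 24 - 2*w²)
(((39 + 10) + 52) + H(8))*(-78) = (((39 + 10) + 52) + (24 - 2*8²))*(-78) = ((49 + 52) + (24 - 2*64))*(-78) = (101 + (24 - 128))*(-78) = (101 - 104)*(-78) = -3*(-78) = 234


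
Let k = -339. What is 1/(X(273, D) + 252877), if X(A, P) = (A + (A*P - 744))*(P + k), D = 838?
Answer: 1/114176074 ≈ 8.7584e-9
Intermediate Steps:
X(A, P) = (-339 + P)*(-744 + A + A*P) (X(A, P) = (A + (A*P - 744))*(P - 339) = (A + (-744 + A*P))*(-339 + P) = (-744 + A + A*P)*(-339 + P) = (-339 + P)*(-744 + A + A*P))
1/(X(273, D) + 252877) = 1/((252216 - 744*838 - 339*273 + 273*838² - 338*273*838) + 252877) = 1/((252216 - 623472 - 92547 + 273*702244 - 77325612) + 252877) = 1/((252216 - 623472 - 92547 + 191712612 - 77325612) + 252877) = 1/(113923197 + 252877) = 1/114176074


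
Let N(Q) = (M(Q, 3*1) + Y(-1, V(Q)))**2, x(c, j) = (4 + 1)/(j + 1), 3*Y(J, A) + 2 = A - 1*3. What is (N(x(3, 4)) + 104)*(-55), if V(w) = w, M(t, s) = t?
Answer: -51535/9 ≈ -5726.1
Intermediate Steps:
Y(J, A) = -5/3 + A/3 (Y(J, A) = -2/3 + (A - 1*3)/3 = -2/3 + (A - 3)/3 = -2/3 + (-3 + A)/3 = -2/3 + (-1 + A/3) = -5/3 + A/3)
x(c, j) = 5/(1 + j)
N(Q) = (-5/3 + 4*Q/3)**2 (N(Q) = (Q + (-5/3 + Q/3))**2 = (-5/3 + 4*Q/3)**2)
(N(x(3, 4)) + 104)*(-55) = ((-5 + 4*(5/(1 + 4)))**2/9 + 104)*(-55) = ((-5 + 4*(5/5))**2/9 + 104)*(-55) = ((-5 + 4*(5*(1/5)))**2/9 + 104)*(-55) = ((-5 + 4*1)**2/9 + 104)*(-55) = ((-5 + 4)**2/9 + 104)*(-55) = ((1/9)*(-1)**2 + 104)*(-55) = ((1/9)*1 + 104)*(-55) = (1/9 + 104)*(-55) = (937/9)*(-55) = -51535/9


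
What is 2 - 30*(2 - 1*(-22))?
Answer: -718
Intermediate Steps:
2 - 30*(2 - 1*(-22)) = 2 - 30*(2 + 22) = 2 - 30*24 = 2 - 720 = -718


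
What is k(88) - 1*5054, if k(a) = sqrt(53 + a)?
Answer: -5054 + sqrt(141) ≈ -5042.1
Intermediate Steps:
k(88) - 1*5054 = sqrt(53 + 88) - 1*5054 = sqrt(141) - 5054 = -5054 + sqrt(141)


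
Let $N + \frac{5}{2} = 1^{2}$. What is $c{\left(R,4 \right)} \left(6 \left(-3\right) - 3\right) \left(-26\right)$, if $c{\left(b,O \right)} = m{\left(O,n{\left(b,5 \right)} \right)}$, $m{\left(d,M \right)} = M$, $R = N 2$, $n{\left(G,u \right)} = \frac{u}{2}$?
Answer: $1365$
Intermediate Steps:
$n{\left(G,u \right)} = \frac{u}{2}$ ($n{\left(G,u \right)} = u \frac{1}{2} = \frac{u}{2}$)
$N = - \frac{3}{2}$ ($N = - \frac{5}{2} + 1^{2} = - \frac{5}{2} + 1 = - \frac{3}{2} \approx -1.5$)
$R = -3$ ($R = \left(- \frac{3}{2}\right) 2 = -3$)
$c{\left(b,O \right)} = \frac{5}{2}$ ($c{\left(b,O \right)} = \frac{1}{2} \cdot 5 = \frac{5}{2}$)
$c{\left(R,4 \right)} \left(6 \left(-3\right) - 3\right) \left(-26\right) = \frac{5 \left(6 \left(-3\right) - 3\right)}{2} \left(-26\right) = \frac{5 \left(-18 - 3\right)}{2} \left(-26\right) = \frac{5}{2} \left(-21\right) \left(-26\right) = \left(- \frac{105}{2}\right) \left(-26\right) = 1365$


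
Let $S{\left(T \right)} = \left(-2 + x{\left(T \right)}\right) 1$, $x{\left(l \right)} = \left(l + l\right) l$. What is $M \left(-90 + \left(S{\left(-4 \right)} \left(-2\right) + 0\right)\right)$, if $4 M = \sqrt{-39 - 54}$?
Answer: $- \frac{75 i \sqrt{93}}{2} \approx - 361.64 i$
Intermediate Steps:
$x{\left(l \right)} = 2 l^{2}$ ($x{\left(l \right)} = 2 l l = 2 l^{2}$)
$S{\left(T \right)} = -2 + 2 T^{2}$ ($S{\left(T \right)} = \left(-2 + 2 T^{2}\right) 1 = -2 + 2 T^{2}$)
$M = \frac{i \sqrt{93}}{4}$ ($M = \frac{\sqrt{-39 - 54}}{4} = \frac{\sqrt{-93}}{4} = \frac{i \sqrt{93}}{4} \approx 2.4109 i$)
$M \left(-90 + \left(S{\left(-4 \right)} \left(-2\right) + 0\right)\right) = \frac{i \sqrt{93}}{4} \left(-90 + \left(\left(-2 + 2 \left(-4\right)^{2}\right) \left(-2\right) + 0\right)\right) = \frac{i \sqrt{93}}{4} \left(-90 + \left(\left(-2 + 2 \cdot 16\right) \left(-2\right) + 0\right)\right) = \frac{i \sqrt{93}}{4} \left(-90 + \left(\left(-2 + 32\right) \left(-2\right) + 0\right)\right) = \frac{i \sqrt{93}}{4} \left(-90 + \left(30 \left(-2\right) + 0\right)\right) = \frac{i \sqrt{93}}{4} \left(-90 + \left(-60 + 0\right)\right) = \frac{i \sqrt{93}}{4} \left(-90 - 60\right) = \frac{i \sqrt{93}}{4} \left(-150\right) = - \frac{75 i \sqrt{93}}{2}$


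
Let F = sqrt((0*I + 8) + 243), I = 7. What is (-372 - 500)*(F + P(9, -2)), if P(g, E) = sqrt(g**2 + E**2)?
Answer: -872*sqrt(85) - 872*sqrt(251) ≈ -21855.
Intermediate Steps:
P(g, E) = sqrt(E**2 + g**2)
F = sqrt(251) (F = sqrt((0*7 + 8) + 243) = sqrt((0 + 8) + 243) = sqrt(8 + 243) = sqrt(251) ≈ 15.843)
(-372 - 500)*(F + P(9, -2)) = (-372 - 500)*(sqrt(251) + sqrt((-2)**2 + 9**2)) = -872*(sqrt(251) + sqrt(4 + 81)) = -872*(sqrt(251) + sqrt(85)) = -872*(sqrt(85) + sqrt(251)) = -872*sqrt(85) - 872*sqrt(251)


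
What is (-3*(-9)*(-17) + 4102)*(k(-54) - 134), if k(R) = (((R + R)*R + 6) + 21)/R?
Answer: -1766855/2 ≈ -8.8343e+5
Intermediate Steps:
k(R) = (27 + 2*R²)/R (k(R) = (((2*R)*R + 6) + 21)/R = ((2*R² + 6) + 21)/R = ((6 + 2*R²) + 21)/R = (27 + 2*R²)/R)
(-3*(-9)*(-17) + 4102)*(k(-54) - 134) = (-3*(-9)*(-17) + 4102)*((2*(-54) + 27/(-54)) - 134) = (27*(-17) + 4102)*((-108 + 27*(-1/54)) - 134) = (-459 + 4102)*((-108 - ½) - 134) = 3643*(-217/2 - 134) = 3643*(-485/2) = -1766855/2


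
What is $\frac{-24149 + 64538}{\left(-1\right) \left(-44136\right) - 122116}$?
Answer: $- \frac{40389}{77980} \approx -0.51794$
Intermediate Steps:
$\frac{-24149 + 64538}{\left(-1\right) \left(-44136\right) - 122116} = \frac{40389}{44136 - 122116} = \frac{40389}{-77980} = 40389 \left(- \frac{1}{77980}\right) = - \frac{40389}{77980}$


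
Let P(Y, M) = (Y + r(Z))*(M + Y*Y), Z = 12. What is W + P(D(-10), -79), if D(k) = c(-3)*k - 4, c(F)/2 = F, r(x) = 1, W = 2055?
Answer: 176304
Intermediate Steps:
c(F) = 2*F
D(k) = -4 - 6*k (D(k) = (2*(-3))*k - 4 = -6*k - 4 = -4 - 6*k)
P(Y, M) = (1 + Y)*(M + Y²) (P(Y, M) = (Y + 1)*(M + Y*Y) = (1 + Y)*(M + Y²))
W + P(D(-10), -79) = 2055 + (-79 + (-4 - 6*(-10))² + (-4 - 6*(-10))³ - 79*(-4 - 6*(-10))) = 2055 + (-79 + (-4 + 60)² + (-4 + 60)³ - 79*(-4 + 60)) = 2055 + (-79 + 56² + 56³ - 79*56) = 2055 + (-79 + 3136 + 175616 - 4424) = 2055 + 174249 = 176304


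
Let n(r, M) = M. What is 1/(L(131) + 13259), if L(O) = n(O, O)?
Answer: 1/13390 ≈ 7.4683e-5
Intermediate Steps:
L(O) = O
1/(L(131) + 13259) = 1/(131 + 13259) = 1/13390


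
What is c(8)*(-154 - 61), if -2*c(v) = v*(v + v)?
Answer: 13760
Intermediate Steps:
c(v) = -v² (c(v) = -v*(v + v)/2 = -v*2*v/2 = -v²)
c(8)*(-154 - 61) = (-1*8²)*(-154 - 61) = -1*64*(-215) = -64*(-215) = 13760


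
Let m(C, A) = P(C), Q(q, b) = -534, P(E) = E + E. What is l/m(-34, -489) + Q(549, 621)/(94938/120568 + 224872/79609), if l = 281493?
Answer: -5053988181110889/1178789742292 ≈ -4287.4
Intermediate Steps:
P(E) = 2*E
m(C, A) = 2*C
l/m(-34, -489) + Q(549, 621)/(94938/120568 + 224872/79609) = 281493/((2*(-34))) - 534/(94938/120568 + 224872/79609) = 281493/(-68) - 534/(94938*(1/120568) + 224872*(1/79609)) = 281493*(-1/68) - 534/(47469/60284 + 224872/79609) = -281493/68 - 534/17335143269/4799148956 = -281493/68 - 534*4799148956/17335143269 = -281493/68 - 2562745542504/17335143269 = -5053988181110889/1178789742292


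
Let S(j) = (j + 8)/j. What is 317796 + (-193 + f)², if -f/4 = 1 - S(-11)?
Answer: 43097341/121 ≈ 3.5618e+5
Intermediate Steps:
S(j) = (8 + j)/j
f = -32/11 (f = -4*(1 - (8 - 11)/(-11)) = -4*(1 - (-1)*(-3)/11) = -4*(1 - 1*3/11) = -4*(1 - 3/11) = -4*8/11 = -32/11 ≈ -2.9091)
317796 + (-193 + f)² = 317796 + (-193 - 32/11)² = 317796 + (-2155/11)² = 317796 + 4644025/121 = 43097341/121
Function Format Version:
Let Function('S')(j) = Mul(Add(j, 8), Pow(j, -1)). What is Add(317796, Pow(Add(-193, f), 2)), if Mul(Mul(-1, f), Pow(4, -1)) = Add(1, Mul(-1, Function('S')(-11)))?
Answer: Rational(43097341, 121) ≈ 3.5618e+5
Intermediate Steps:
Function('S')(j) = Mul(Pow(j, -1), Add(8, j)) (Function('S')(j) = Mul(Add(8, j), Pow(j, -1)) = Mul(Pow(j, -1), Add(8, j)))
f = Rational(-32, 11) (f = Mul(-4, Add(1, Mul(-1, Mul(Pow(-11, -1), Add(8, -11))))) = Mul(-4, Add(1, Mul(-1, Mul(Rational(-1, 11), -3)))) = Mul(-4, Add(1, Mul(-1, Rational(3, 11)))) = Mul(-4, Add(1, Rational(-3, 11))) = Mul(-4, Rational(8, 11)) = Rational(-32, 11) ≈ -2.9091)
Add(317796, Pow(Add(-193, f), 2)) = Add(317796, Pow(Add(-193, Rational(-32, 11)), 2)) = Add(317796, Pow(Rational(-2155, 11), 2)) = Add(317796, Rational(4644025, 121)) = Rational(43097341, 121)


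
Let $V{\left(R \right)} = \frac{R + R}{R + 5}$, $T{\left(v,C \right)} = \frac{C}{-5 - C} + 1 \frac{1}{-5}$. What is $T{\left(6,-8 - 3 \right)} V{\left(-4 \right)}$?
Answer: $\frac{244}{15} \approx 16.267$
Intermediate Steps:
$T{\left(v,C \right)} = - \frac{1}{5} + \frac{C}{-5 - C}$ ($T{\left(v,C \right)} = \frac{C}{-5 - C} + 1 \left(- \frac{1}{5}\right) = \frac{C}{-5 - C} - \frac{1}{5} = - \frac{1}{5} + \frac{C}{-5 - C}$)
$V{\left(R \right)} = \frac{2 R}{5 + R}$
$T{\left(6,-8 - 3 \right)} V{\left(-4 \right)} = \frac{-5 - 6 \left(-8 - 3\right)}{5 \left(5 - 11\right)} 2 \left(-4\right) \frac{1}{5 - 4} = \frac{-5 - 6 \left(-8 - 3\right)}{5 \left(5 - 11\right)} 2 \left(-4\right) 1^{-1} = \frac{-5 - -66}{5 \left(5 - 11\right)} 2 \left(-4\right) 1 = \frac{-5 + 66}{5 \left(-6\right)} \left(-8\right) = \frac{1}{5} \left(- \frac{1}{6}\right) 61 \left(-8\right) = \left(- \frac{61}{30}\right) \left(-8\right) = \frac{244}{15}$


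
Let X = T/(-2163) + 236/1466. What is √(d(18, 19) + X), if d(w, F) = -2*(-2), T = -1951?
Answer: 31*√13243506087/1585479 ≈ 2.2501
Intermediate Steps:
d(w, F) = 4
X = 1685317/1585479 (X = -1951/(-2163) + 236/1466 = -1951*(-1/2163) + 236*(1/1466) = 1951/2163 + 118/733 = 1685317/1585479 ≈ 1.0630)
√(d(18, 19) + X) = √(4 + 1685317/1585479) = √(8027233/1585479) = 31*√13243506087/1585479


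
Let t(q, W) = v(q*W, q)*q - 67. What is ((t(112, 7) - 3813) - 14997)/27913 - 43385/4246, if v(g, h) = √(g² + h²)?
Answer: -1291157247/118518598 + 62720*√2/27913 ≈ -7.7164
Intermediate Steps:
t(q, W) = -67 + q*√(q² + W²*q²) (t(q, W) = √((q*W)² + q²)*q - 67 = √((W*q)² + q²)*q - 67 = √(W²*q² + q²)*q - 67 = √(q² + W²*q²)*q - 67 = q*√(q² + W²*q²) - 67 = -67 + q*√(q² + W²*q²))
((t(112, 7) - 3813) - 14997)/27913 - 43385/4246 = (((-67 + 112*√(112²*(1 + 7²))) - 3813) - 14997)/27913 - 43385/4246 = (((-67 + 112*√(12544*(1 + 49))) - 3813) - 14997)*(1/27913) - 43385*1/4246 = (((-67 + 112*√(12544*50)) - 3813) - 14997)*(1/27913) - 43385/4246 = (((-67 + 112*√627200) - 3813) - 14997)*(1/27913) - 43385/4246 = (((-67 + 112*(560*√2)) - 3813) - 14997)*(1/27913) - 43385/4246 = (((-67 + 62720*√2) - 3813) - 14997)*(1/27913) - 43385/4246 = ((-3880 + 62720*√2) - 14997)*(1/27913) - 43385/4246 = (-18877 + 62720*√2)*(1/27913) - 43385/4246 = (-18877/27913 + 62720*√2/27913) - 43385/4246 = -1291157247/118518598 + 62720*√2/27913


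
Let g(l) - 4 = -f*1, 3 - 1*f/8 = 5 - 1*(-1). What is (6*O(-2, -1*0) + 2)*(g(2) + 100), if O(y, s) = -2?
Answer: -1280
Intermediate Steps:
f = -24 (f = 24 - 8*(5 - 1*(-1)) = 24 - 8*(5 + 1) = 24 - 8*6 = 24 - 48 = -24)
g(l) = 28 (g(l) = 4 - 1*(-24)*1 = 4 + 24*1 = 4 + 24 = 28)
(6*O(-2, -1*0) + 2)*(g(2) + 100) = (6*(-2) + 2)*(28 + 100) = (-12 + 2)*128 = -10*128 = -1280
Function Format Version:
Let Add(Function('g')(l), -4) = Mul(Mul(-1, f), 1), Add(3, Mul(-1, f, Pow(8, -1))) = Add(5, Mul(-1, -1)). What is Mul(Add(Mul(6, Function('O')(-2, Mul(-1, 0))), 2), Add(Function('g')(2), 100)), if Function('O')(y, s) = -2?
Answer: -1280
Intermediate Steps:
f = -24 (f = Add(24, Mul(-8, Add(5, Mul(-1, -1)))) = Add(24, Mul(-8, Add(5, 1))) = Add(24, Mul(-8, 6)) = Add(24, -48) = -24)
Function('g')(l) = 28 (Function('g')(l) = Add(4, Mul(Mul(-1, -24), 1)) = Add(4, Mul(24, 1)) = Add(4, 24) = 28)
Mul(Add(Mul(6, Function('O')(-2, Mul(-1, 0))), 2), Add(Function('g')(2), 100)) = Mul(Add(Mul(6, -2), 2), Add(28, 100)) = Mul(Add(-12, 2), 128) = Mul(-10, 128) = -1280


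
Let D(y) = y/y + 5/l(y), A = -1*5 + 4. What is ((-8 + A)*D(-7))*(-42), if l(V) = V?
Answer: 108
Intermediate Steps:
A = -1 (A = -5 + 4 = -1)
D(y) = 1 + 5/y (D(y) = y/y + 5/y = 1 + 5/y)
((-8 + A)*D(-7))*(-42) = ((-8 - 1)*((5 - 7)/(-7)))*(-42) = -(-9)*(-2)/7*(-42) = -9*2/7*(-42) = -18/7*(-42) = 108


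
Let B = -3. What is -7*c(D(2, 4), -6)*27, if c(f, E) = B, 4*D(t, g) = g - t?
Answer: 567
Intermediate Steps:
D(t, g) = -t/4 + g/4 (D(t, g) = (g - t)/4 = -t/4 + g/4)
c(f, E) = -3
-7*c(D(2, 4), -6)*27 = -7*(-3)*27 = 21*27 = 567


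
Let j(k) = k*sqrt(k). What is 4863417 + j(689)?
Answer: 4863417 + 689*sqrt(689) ≈ 4.8815e+6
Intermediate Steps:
j(k) = k**(3/2)
4863417 + j(689) = 4863417 + 689**(3/2) = 4863417 + 689*sqrt(689)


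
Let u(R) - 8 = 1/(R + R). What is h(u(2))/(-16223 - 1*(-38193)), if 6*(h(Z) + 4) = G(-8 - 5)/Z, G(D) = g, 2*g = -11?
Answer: -37/197730 ≈ -0.00018712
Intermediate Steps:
g = -11/2 (g = (½)*(-11) = -11/2 ≈ -5.5000)
G(D) = -11/2
u(R) = 8 + 1/(2*R) (u(R) = 8 + 1/(R + R) = 8 + 1/(2*R))
h(Z) = -4 - 11/(12*Z) (h(Z) = -4 + (-11/(2*Z))/6 = -4 - 11/(12*Z))
h(u(2))/(-16223 - 1*(-38193)) = (-4 - 11/(12*(8 + (½)/2)))/(-16223 - 1*(-38193)) = (-4 - 11/(12*(8 + (½)*(½))))/(-16223 + 38193) = (-4 - 11/(12*(8 + ¼)))/21970 = (-4 - 11/(12*33/4))*(1/21970) = (-4 - 11/12*4/33)*(1/21970) = (-4 - ⅑)*(1/21970) = -37/9*1/21970 = -37/197730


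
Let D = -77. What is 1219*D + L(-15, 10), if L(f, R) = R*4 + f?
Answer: -93838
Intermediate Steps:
L(f, R) = f + 4*R (L(f, R) = 4*R + f = f + 4*R)
1219*D + L(-15, 10) = 1219*(-77) + (-15 + 4*10) = -93863 + (-15 + 40) = -93863 + 25 = -93838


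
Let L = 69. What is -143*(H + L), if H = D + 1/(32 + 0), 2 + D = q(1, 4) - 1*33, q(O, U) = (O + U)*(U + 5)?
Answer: -361647/32 ≈ -11301.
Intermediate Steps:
q(O, U) = (5 + U)*(O + U) (q(O, U) = (O + U)*(5 + U) = (5 + U)*(O + U))
D = 10 (D = -2 + ((4**2 + 5*1 + 5*4 + 1*4) - 1*33) = -2 + ((16 + 5 + 20 + 4) - 33) = -2 + (45 - 33) = -2 + 12 = 10)
H = 321/32 (H = 10 + 1/(32 + 0) = 10 + 1/32 = 321/32 ≈ 10.031)
-143*(H + L) = -143*(321/32 + 69) = -143*2529/32 = -361647/32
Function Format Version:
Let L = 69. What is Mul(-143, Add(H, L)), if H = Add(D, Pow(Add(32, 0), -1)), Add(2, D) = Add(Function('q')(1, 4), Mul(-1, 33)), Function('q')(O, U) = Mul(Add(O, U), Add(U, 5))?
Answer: Rational(-361647, 32) ≈ -11301.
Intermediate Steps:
Function('q')(O, U) = Mul(Add(5, U), Add(O, U)) (Function('q')(O, U) = Mul(Add(O, U), Add(5, U)) = Mul(Add(5, U), Add(O, U)))
D = 10 (D = Add(-2, Add(Add(Pow(4, 2), Mul(5, 1), Mul(5, 4), Mul(1, 4)), Mul(-1, 33))) = Add(-2, Add(Add(16, 5, 20, 4), -33)) = Add(-2, Add(45, -33)) = Add(-2, 12) = 10)
H = Rational(321, 32) (H = Add(10, Pow(Add(32, 0), -1)) = Add(10, Pow(32, -1)) = Add(10, Rational(1, 32)) = Rational(321, 32) ≈ 10.031)
Mul(-143, Add(H, L)) = Mul(-143, Add(Rational(321, 32), 69)) = Mul(-143, Rational(2529, 32)) = Rational(-361647, 32)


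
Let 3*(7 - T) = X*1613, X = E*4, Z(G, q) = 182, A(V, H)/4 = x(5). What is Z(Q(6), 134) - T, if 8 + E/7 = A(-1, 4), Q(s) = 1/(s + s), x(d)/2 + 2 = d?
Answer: 723149/3 ≈ 2.4105e+5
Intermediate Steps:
x(d) = -4 + 2*d
A(V, H) = 24 (A(V, H) = 4*(-4 + 2*5) = 4*(-4 + 10) = 4*6 = 24)
Q(s) = 1/(2*s)
E = 112 (E = -56 + 7*24 = -56 + 168 = 112)
X = 448 (X = 112*4 = 448)
T = -722603/3 (T = 7 - 448*1613/3 = 7 - ⅓*722624 = 7 - 722624/3 = -722603/3 ≈ -2.4087e+5)
Z(Q(6), 134) - T = 182 - 1*(-722603/3) = 182 + 722603/3 = 723149/3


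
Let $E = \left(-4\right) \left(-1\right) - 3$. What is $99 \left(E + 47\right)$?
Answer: $4752$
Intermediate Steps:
$E = 1$ ($E = 4 - 3 = 1$)
$99 \left(E + 47\right) = 99 \left(1 + 47\right) = 99 \cdot 48 = 4752$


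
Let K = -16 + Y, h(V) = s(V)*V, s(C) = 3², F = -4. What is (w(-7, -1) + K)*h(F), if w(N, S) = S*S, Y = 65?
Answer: -1800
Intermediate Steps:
s(C) = 9
w(N, S) = S²
h(V) = 9*V
K = 49 (K = -16 + 65 = 49)
(w(-7, -1) + K)*h(F) = ((-1)² + 49)*(9*(-4)) = (1 + 49)*(-36) = 50*(-36) = -1800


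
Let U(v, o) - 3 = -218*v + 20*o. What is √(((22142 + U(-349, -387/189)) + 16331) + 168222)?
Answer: 4*√7792995/21 ≈ 531.73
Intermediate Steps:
U(v, o) = 3 - 218*v + 20*o (U(v, o) = 3 + (-218*v + 20*o) = 3 - 218*v + 20*o)
√(((22142 + U(-349, -387/189)) + 16331) + 168222) = √(((22142 + (3 - 218*(-349) + 20*(-387/189))) + 16331) + 168222) = √(((22142 + (3 + 76082 + 20*(-387*1/189))) + 16331) + 168222) = √(((22142 + (3 + 76082 + 20*(-43/21))) + 16331) + 168222) = √(((22142 + (3 + 76082 - 860/21)) + 16331) + 168222) = √(((22142 + 1596925/21) + 16331) + 168222) = √((2061907/21 + 16331) + 168222) = √(2404858/21 + 168222) = √(5937520/21) = 4*√7792995/21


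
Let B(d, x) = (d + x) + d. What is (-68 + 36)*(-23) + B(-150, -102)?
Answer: 334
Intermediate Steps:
B(d, x) = x + 2*d
(-68 + 36)*(-23) + B(-150, -102) = (-68 + 36)*(-23) + (-102 + 2*(-150)) = -32*(-23) + (-102 - 300) = 736 - 402 = 334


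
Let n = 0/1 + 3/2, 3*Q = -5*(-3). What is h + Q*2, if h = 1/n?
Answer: 32/3 ≈ 10.667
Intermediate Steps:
Q = 5 (Q = (-5*(-3))/3 = (⅓)*15 = 5)
n = 3/2 (n = 0*1 + 3*(½) = 0 + 3/2 = 3/2 ≈ 1.5000)
h = ⅔ (h = 1/(3/2) = ⅔ ≈ 0.66667)
h + Q*2 = ⅔ + 5*2 = ⅔ + 10 = 32/3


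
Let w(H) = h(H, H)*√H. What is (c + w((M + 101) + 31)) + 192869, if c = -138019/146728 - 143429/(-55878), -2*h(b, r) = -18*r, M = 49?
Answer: 790660323867763/4099433592 + 1629*√181 ≈ 2.1479e+5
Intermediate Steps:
h(b, r) = 9*r (h(b, r) = -(-9)*r = 9*r)
w(H) = 9*H^(3/2) (w(H) = (9*H)*√H = 9*H^(3/2))
c = 6666412315/4099433592 (c = -138019*1/146728 - 143429*(-1/55878) = -138019/146728 + 143429/55878 = 6666412315/4099433592 ≈ 1.6262)
(c + w((M + 101) + 31)) + 192869 = (6666412315/4099433592 + 9*((49 + 101) + 31)^(3/2)) + 192869 = (6666412315/4099433592 + 9*(150 + 31)^(3/2)) + 192869 = (6666412315/4099433592 + 9*181^(3/2)) + 192869 = (6666412315/4099433592 + 9*(181*√181)) + 192869 = (6666412315/4099433592 + 1629*√181) + 192869 = 790660323867763/4099433592 + 1629*√181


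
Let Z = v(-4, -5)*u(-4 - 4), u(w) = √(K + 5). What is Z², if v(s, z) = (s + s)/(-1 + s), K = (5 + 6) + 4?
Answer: 256/5 ≈ 51.200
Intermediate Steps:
K = 15 (K = 11 + 4 = 15)
v(s, z) = 2*s/(-1 + s) (v(s, z) = (2*s)/(-1 + s) = 2*s/(-1 + s))
u(w) = 2*√5 (u(w) = √(15 + 5) = √20 = 2*√5)
Z = 16*√5/5 (Z = (2*(-4)/(-1 - 4))*(2*√5) = (2*(-4)/(-5))*(2*√5) = (2*(-4)*(-⅕))*(2*√5) = 8*(2*√5)/5 = 16*√5/5 ≈ 7.1554)
Z² = (16*√5/5)² = 256/5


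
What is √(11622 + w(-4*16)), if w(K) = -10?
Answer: 2*√2903 ≈ 107.76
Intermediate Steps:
√(11622 + w(-4*16)) = √(11622 - 10) = √11612 = 2*√2903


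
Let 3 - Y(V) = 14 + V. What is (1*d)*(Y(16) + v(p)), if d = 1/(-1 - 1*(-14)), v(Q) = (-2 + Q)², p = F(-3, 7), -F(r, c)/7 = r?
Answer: 334/13 ≈ 25.692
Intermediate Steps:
F(r, c) = -7*r
p = 21 (p = -7*(-3) = 21)
d = 1/13 (d = 1/(-1 + 14) = 1/13 ≈ 0.076923)
Y(V) = -11 - V (Y(V) = 3 - (14 + V) = 3 + (-14 - V) = -11 - V)
(1*d)*(Y(16) + v(p)) = (1*(1/13))*((-11 - 1*16) + (-2 + 21)²) = ((-11 - 16) + 19²)/13 = (-27 + 361)/13 = (1/13)*334 = 334/13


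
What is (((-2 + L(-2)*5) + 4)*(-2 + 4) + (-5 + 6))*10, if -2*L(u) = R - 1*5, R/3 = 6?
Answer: -600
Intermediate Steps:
R = 18 (R = 3*6 = 18)
L(u) = -13/2 (L(u) = -(18 - 1*5)/2 = -(18 - 5)/2 = -½*13 = -13/2)
(((-2 + L(-2)*5) + 4)*(-2 + 4) + (-5 + 6))*10 = (((-2 - 13/2*5) + 4)*(-2 + 4) + (-5 + 6))*10 = (((-2 - 65/2) + 4)*2 + 1)*10 = ((-69/2 + 4)*2 + 1)*10 = (-61/2*2 + 1)*10 = (-61 + 1)*10 = -60*10 = -600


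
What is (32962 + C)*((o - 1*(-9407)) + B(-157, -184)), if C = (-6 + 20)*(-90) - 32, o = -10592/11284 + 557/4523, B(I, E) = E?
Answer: 3726589385009340/12759383 ≈ 2.9207e+8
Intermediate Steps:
o = -10405607/12759383 (o = -10592*1/11284 + 557*(1/4523) = -2648/2821 + 557/4523 = -10405607/12759383 ≈ -0.81553)
C = -1292 (C = 14*(-90) - 32 = -1260 - 32 = -1292)
(32962 + C)*((o - 1*(-9407)) + B(-157, -184)) = (32962 - 1292)*((-10405607/12759383 - 1*(-9407)) - 184) = 31670*((-10405607/12759383 + 9407) - 184) = 31670*(120017110274/12759383 - 184) = 31670*(117669383802/12759383) = 3726589385009340/12759383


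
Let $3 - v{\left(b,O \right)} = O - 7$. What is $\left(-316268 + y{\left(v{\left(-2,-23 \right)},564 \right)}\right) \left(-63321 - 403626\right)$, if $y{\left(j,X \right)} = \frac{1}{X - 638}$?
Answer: $\frac{10928349607851}{74} \approx 1.4768 \cdot 10^{11}$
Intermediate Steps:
$v{\left(b,O \right)} = 10 - O$ ($v{\left(b,O \right)} = 3 - \left(O - 7\right) = 3 - \left(-7 + O\right) = 10 - O$)
$y{\left(j,X \right)} = \frac{1}{-638 + X}$
$\left(-316268 + y{\left(v{\left(-2,-23 \right)},564 \right)}\right) \left(-63321 - 403626\right) = \left(-316268 + \frac{1}{-638 + 564}\right) \left(-63321 - 403626\right) = \left(-316268 + \frac{1}{-74}\right) \left(-466947\right) = \left(-316268 - \frac{1}{74}\right) \left(-466947\right) = \left(- \frac{23403833}{74}\right) \left(-466947\right) = \frac{10928349607851}{74}$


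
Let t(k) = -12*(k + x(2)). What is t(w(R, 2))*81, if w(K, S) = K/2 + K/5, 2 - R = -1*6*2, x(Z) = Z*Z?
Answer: -67068/5 ≈ -13414.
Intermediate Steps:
x(Z) = Z²
R = 14 (R = 2 - (-1*6)*2 = 2 - (-6)*2 = 2 - 1*(-12) = 2 + 12 = 14)
w(K, S) = 7*K/10 (w(K, S) = K*(½) + K*(⅕) = K/2 + K/5 = 7*K/10)
t(k) = -48 - 12*k (t(k) = -12*(k + 2²) = -12*(k + 4) = -12*(4 + k) = -48 - 12*k)
t(w(R, 2))*81 = (-48 - 42*14/5)*81 = (-48 - 12*49/5)*81 = (-48 - 588/5)*81 = -828/5*81 = -67068/5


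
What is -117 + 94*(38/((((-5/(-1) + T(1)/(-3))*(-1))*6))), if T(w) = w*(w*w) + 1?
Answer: -3307/13 ≈ -254.38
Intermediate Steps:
T(w) = 1 + w³ (T(w) = w*w² + 1 = w³ + 1 = 1 + w³)
-117 + 94*(38/((((-5/(-1) + T(1)/(-3))*(-1))*6))) = -117 + 94*(38/((((-5/(-1) + (1 + 1³)/(-3))*(-1))*6))) = -117 + 94*(38/((((-5*(-1) + (1 + 1)*(-⅓))*(-1))*6))) = -117 + 94*(38/((((5 + 2*(-⅓))*(-1))*6))) = -117 + 94*(38/((((5 - ⅔)*(-1))*6))) = -117 + 94*(38/((((13/3)*(-1))*6))) = -117 + 94*(38/((-13/3*6))) = -117 + 94*(38/(-26)) = -117 + 94*(38*(-1/26)) = -117 + 94*(-19/13) = -117 - 1786/13 = -3307/13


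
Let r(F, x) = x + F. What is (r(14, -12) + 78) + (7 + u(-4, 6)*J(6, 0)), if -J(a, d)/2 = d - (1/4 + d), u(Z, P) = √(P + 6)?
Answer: 87 + √3 ≈ 88.732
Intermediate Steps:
r(F, x) = F + x
u(Z, P) = √(6 + P)
J(a, d) = ½ (J(a, d) = -2*(d - (1/4 + d)) = -2*(d - (¼ + d)) = -2*(d + (-¼ - d)) = -2*(-¼) = ½)
(r(14, -12) + 78) + (7 + u(-4, 6)*J(6, 0)) = ((14 - 12) + 78) + (7 + √(6 + 6)*(½)) = (2 + 78) + (7 + √12*(½)) = 80 + (7 + (2*√3)*(½)) = 80 + (7 + √3) = 87 + √3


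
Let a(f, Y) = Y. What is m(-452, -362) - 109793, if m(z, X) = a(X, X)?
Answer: -110155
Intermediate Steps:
m(z, X) = X
m(-452, -362) - 109793 = -362 - 109793 = -110155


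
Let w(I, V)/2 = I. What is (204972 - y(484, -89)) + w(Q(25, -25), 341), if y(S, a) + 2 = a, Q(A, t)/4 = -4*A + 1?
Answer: 204271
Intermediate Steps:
Q(A, t) = 4 - 16*A (Q(A, t) = 4*(-4*A + 1) = 4*(1 - 4*A) = 4 - 16*A)
y(S, a) = -2 + a
w(I, V) = 2*I
(204972 - y(484, -89)) + w(Q(25, -25), 341) = (204972 - (-2 - 89)) + 2*(4 - 16*25) = (204972 - 1*(-91)) + 2*(4 - 400) = (204972 + 91) + 2*(-396) = 205063 - 792 = 204271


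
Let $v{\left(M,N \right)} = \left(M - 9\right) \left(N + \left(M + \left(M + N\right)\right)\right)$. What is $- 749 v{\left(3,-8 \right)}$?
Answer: $-44940$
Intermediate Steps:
$v{\left(M,N \right)} = \left(-9 + M\right) \left(2 M + 2 N\right)$ ($v{\left(M,N \right)} = \left(-9 + M\right) \left(N + \left(N + 2 M\right)\right) = \left(-9 + M\right) \left(2 M + 2 N\right)$)
$- 749 v{\left(3,-8 \right)} = - 749 \left(\left(-18\right) 3 - -144 + 2 \cdot 3^{2} + 2 \cdot 3 \left(-8\right)\right) = - 749 \left(-54 + 144 + 2 \cdot 9 - 48\right) = - 749 \left(-54 + 144 + 18 - 48\right) = \left(-749\right) 60 = -44940$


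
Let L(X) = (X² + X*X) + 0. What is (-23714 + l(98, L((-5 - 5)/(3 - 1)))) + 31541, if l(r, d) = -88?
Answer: 7739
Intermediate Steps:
L(X) = 2*X² (L(X) = (X² + X²) + 0 = 2*X² + 0 = 2*X²)
(-23714 + l(98, L((-5 - 5)/(3 - 1)))) + 31541 = (-23714 - 88) + 31541 = -23802 + 31541 = 7739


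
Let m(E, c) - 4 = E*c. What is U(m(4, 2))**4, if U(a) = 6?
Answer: 1296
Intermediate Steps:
m(E, c) = 4 + E*c
U(m(4, 2))**4 = 6**4 = 1296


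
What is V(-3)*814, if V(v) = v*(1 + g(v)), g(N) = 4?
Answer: -12210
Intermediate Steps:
V(v) = 5*v (V(v) = v*(1 + 4) = v*5 = 5*v)
V(-3)*814 = (5*(-3))*814 = -15*814 = -12210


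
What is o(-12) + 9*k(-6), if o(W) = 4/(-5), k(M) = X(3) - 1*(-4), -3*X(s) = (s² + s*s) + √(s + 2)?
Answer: -94/5 - 3*√5 ≈ -25.508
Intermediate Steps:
X(s) = -2*s²/3 - √(2 + s)/3 (X(s) = -((s² + s*s) + √(s + 2))/3 = -((s² + s²) + √(2 + s))/3 = -(2*s² + √(2 + s))/3 = -(√(2 + s) + 2*s²)/3 = -2*s²/3 - √(2 + s)/3)
k(M) = -2 - √5/3 (k(M) = (-⅔*3² - √(2 + 3)/3) - 1*(-4) = (-⅔*9 - √5/3) + 4 = (-6 - √5/3) + 4 = -2 - √5/3)
o(W) = -⅘ (o(W) = 4*(-⅕) = -⅘)
o(-12) + 9*k(-6) = -⅘ + 9*(-2 - √5/3) = -⅘ + (-18 - 3*√5) = -94/5 - 3*√5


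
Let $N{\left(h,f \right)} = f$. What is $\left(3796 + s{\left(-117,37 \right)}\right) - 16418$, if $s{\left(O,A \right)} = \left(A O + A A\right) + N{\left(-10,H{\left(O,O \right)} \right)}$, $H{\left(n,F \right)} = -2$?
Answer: $-15584$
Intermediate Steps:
$s{\left(O,A \right)} = -2 + A^{2} + A O$ ($s{\left(O,A \right)} = \left(A O + A A\right) - 2 = \left(A O + A^{2}\right) - 2 = \left(A^{2} + A O\right) - 2 = -2 + A^{2} + A O$)
$\left(3796 + s{\left(-117,37 \right)}\right) - 16418 = \left(3796 + \left(-2 + 37^{2} + 37 \left(-117\right)\right)\right) - 16418 = \left(3796 - 2962\right) - 16418 = 834 - 16418 = -15584$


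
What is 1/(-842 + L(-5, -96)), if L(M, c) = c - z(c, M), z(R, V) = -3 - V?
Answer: -1/940 ≈ -0.0010638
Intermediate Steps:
L(M, c) = 3 + M + c (L(M, c) = c - (-3 - M) = c + (3 + M) = 3 + M + c)
1/(-842 + L(-5, -96)) = 1/(-842 + (3 - 5 - 96)) = 1/(-842 - 98) = 1/(-940) = -1/940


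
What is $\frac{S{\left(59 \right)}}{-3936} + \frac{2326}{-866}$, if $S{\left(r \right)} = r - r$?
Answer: $- \frac{1163}{433} \approx -2.6859$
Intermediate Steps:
$S{\left(r \right)} = 0$
$\frac{S{\left(59 \right)}}{-3936} + \frac{2326}{-866} = \frac{0}{-3936} + \frac{2326}{-866} = 0 \left(- \frac{1}{3936}\right) + 2326 \left(- \frac{1}{866}\right) = 0 - \frac{1163}{433} = - \frac{1163}{433}$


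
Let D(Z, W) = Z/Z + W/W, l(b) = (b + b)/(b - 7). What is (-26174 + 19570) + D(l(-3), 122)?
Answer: -6602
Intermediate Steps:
l(b) = 2*b/(-7 + b) (l(b) = (2*b)/(-7 + b) = 2*b/(-7 + b))
D(Z, W) = 2 (D(Z, W) = 1 + 1 = 2)
(-26174 + 19570) + D(l(-3), 122) = (-26174 + 19570) + 2 = -6604 + 2 = -6602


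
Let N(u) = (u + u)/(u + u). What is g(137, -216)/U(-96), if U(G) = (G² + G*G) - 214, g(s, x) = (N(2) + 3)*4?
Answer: 8/9109 ≈ 0.00087825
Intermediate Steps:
N(u) = 1 (N(u) = (2*u)/((2*u)) = (2*u)*(1/(2*u)) = 1)
g(s, x) = 16 (g(s, x) = (1 + 3)*4 = 4*4 = 16)
U(G) = -214 + 2*G² (U(G) = (G² + G²) - 214 = 2*G² - 214 = -214 + 2*G²)
g(137, -216)/U(-96) = 16/(-214 + 2*(-96)²) = 16/(-214 + 2*9216) = 16/(-214 + 18432) = 16/18218 = 16*(1/18218) = 8/9109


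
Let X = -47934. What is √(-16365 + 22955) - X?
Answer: 47934 + √6590 ≈ 48015.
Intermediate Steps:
√(-16365 + 22955) - X = √(-16365 + 22955) - 1*(-47934) = √6590 + 47934 = 47934 + √6590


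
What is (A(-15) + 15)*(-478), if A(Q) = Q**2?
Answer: -114720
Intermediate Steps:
(A(-15) + 15)*(-478) = ((-15)**2 + 15)*(-478) = (225 + 15)*(-478) = 240*(-478) = -114720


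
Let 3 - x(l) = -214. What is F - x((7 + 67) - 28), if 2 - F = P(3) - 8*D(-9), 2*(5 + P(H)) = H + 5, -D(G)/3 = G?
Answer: 2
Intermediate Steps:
x(l) = 217 (x(l) = 3 - 1*(-214) = 3 + 214 = 217)
D(G) = -3*G
P(H) = -5/2 + H/2 (P(H) = -5 + (H + 5)/2 = -5 + (5 + H)/2 = -5 + (5/2 + H/2) = -5/2 + H/2)
F = 219 (F = 2 - ((-5/2 + (½)*3) - (-24)*(-9)) = 2 - ((-5/2 + 3/2) - 8*27) = 2 - (-1 - 216) = 2 - 1*(-217) = 2 + 217 = 219)
F - x((7 + 67) - 28) = 219 - 1*217 = 219 - 217 = 2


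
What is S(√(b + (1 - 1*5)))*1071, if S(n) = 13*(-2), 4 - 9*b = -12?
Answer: -27846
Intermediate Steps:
b = 16/9 (b = 4/9 - ⅑*(-12) = 4/9 + 4/3 = 16/9 ≈ 1.7778)
S(n) = -26
S(√(b + (1 - 1*5)))*1071 = -26*1071 = -27846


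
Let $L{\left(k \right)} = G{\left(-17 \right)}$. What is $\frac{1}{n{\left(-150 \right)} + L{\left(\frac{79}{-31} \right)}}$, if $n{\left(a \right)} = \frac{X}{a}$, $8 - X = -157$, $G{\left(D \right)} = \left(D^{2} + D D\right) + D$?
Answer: $\frac{10}{5599} \approx 0.001786$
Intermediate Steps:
$G{\left(D \right)} = D + 2 D^{2}$ ($G{\left(D \right)} = \left(D^{2} + D^{2}\right) + D = 2 D^{2} + D = D + 2 D^{2}$)
$X = 165$ ($X = 8 - -157 = 8 + 157 = 165$)
$n{\left(a \right)} = \frac{165}{a}$
$L{\left(k \right)} = 561$ ($L{\left(k \right)} = - 17 \left(1 + 2 \left(-17\right)\right) = - 17 \left(1 - 34\right) = \left(-17\right) \left(-33\right) = 561$)
$\frac{1}{n{\left(-150 \right)} + L{\left(\frac{79}{-31} \right)}} = \frac{1}{\frac{165}{-150} + 561} = \frac{1}{165 \left(- \frac{1}{150}\right) + 561} = \frac{1}{- \frac{11}{10} + 561} = \frac{1}{\frac{5599}{10}} = \frac{10}{5599}$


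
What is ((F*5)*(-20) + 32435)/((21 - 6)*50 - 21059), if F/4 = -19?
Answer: -40035/20309 ≈ -1.9713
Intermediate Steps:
F = -76 (F = 4*(-19) = -76)
((F*5)*(-20) + 32435)/((21 - 6)*50 - 21059) = (-76*5*(-20) + 32435)/((21 - 6)*50 - 21059) = (-380*(-20) + 32435)/(15*50 - 21059) = (7600 + 32435)/(750 - 21059) = 40035/(-20309) = 40035*(-1/20309) = -40035/20309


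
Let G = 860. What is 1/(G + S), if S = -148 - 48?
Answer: 1/664 ≈ 0.0015060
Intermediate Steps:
S = -196
1/(G + S) = 1/(860 - 196) = 1/664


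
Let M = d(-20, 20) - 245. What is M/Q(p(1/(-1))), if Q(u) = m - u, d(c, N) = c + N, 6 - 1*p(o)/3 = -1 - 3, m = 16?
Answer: 35/2 ≈ 17.500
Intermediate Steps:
p(o) = 30 (p(o) = 18 - 3*(-1 - 3) = 18 - 3*(-4) = 18 + 12 = 30)
d(c, N) = N + c
M = -245 (M = (20 - 20) - 245 = 0 - 245 = -245)
Q(u) = 16 - u
M/Q(p(1/(-1))) = -245/(16 - 1*30) = -245/(16 - 30) = -245/(-14) = -245*(-1/14) = 35/2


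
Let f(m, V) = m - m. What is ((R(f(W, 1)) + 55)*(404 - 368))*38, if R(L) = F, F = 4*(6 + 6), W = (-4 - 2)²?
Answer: 140904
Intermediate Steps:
W = 36 (W = (-6)² = 36)
f(m, V) = 0
F = 48 (F = 4*12 = 48)
R(L) = 48
((R(f(W, 1)) + 55)*(404 - 368))*38 = ((48 + 55)*(404 - 368))*38 = (103*36)*38 = 3708*38 = 140904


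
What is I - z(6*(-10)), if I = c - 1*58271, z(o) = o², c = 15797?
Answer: -46074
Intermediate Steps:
I = -42474 (I = 15797 - 1*58271 = 15797 - 58271 = -42474)
I - z(6*(-10)) = -42474 - (6*(-10))² = -42474 - 1*(-60)² = -42474 - 1*3600 = -42474 - 3600 = -46074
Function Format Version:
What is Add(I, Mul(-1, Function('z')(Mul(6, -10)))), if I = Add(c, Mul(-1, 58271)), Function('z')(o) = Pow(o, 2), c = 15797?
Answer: -46074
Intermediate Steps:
I = -42474 (I = Add(15797, Mul(-1, 58271)) = Add(15797, -58271) = -42474)
Add(I, Mul(-1, Function('z')(Mul(6, -10)))) = Add(-42474, Mul(-1, Pow(Mul(6, -10), 2))) = Add(-42474, Mul(-1, Pow(-60, 2))) = Add(-42474, Mul(-1, 3600)) = Add(-42474, -3600) = -46074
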